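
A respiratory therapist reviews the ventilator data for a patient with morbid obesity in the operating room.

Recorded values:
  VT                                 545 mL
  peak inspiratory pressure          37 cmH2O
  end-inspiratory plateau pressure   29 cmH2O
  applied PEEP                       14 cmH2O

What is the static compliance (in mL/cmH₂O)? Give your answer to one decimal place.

Cstat = Vt / (Pplat − PEEP) = 545 / (29 − 14) = 545 / 15.0 = 36.333 mL/cmH2O.

36.3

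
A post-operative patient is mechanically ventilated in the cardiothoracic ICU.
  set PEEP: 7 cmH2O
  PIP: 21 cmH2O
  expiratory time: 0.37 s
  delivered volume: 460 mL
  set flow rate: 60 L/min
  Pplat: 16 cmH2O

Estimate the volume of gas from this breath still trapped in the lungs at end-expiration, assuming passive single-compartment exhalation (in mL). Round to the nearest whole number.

Flow: 60 L/min ÷ 60 = 1 L/s.
R = (PIP − Pplat)/V̇ = (21 − 16) / 1 = 5.0/1 = 5.0 cmH2O·s/L.
C = Vt/(Pplat − PEEP) = 460.0 / (16 − 7) = 460.0/9.0 = 51.111 mL/cmH2O.
τ = R × C = 5.0 × 0.05111 L/cmH2O = 0.2556 s.
Fraction remaining = e^(−Te/τ) = e^(−0.37/0.2556) = 0.2351.
Trapped volume = 460.0 × 0.2351 = 108.15 mL.

108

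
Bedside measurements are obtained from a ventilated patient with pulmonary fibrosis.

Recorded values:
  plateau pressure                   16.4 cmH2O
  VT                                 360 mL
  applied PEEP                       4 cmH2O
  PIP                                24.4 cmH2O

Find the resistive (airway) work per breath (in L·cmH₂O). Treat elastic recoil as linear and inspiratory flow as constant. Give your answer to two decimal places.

2.88

With constant inspiratory flow the resistive pressure is constant at PIP − Pplat = 24.4 − 16.4 = 8.0 cmH2O, so resistive work = 8.0 × 0.360 = 2.88 L·cmH2O.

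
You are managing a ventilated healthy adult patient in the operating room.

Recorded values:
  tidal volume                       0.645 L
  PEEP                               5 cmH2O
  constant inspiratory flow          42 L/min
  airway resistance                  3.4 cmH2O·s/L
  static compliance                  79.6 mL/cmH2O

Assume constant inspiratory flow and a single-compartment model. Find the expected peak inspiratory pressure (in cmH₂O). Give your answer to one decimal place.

Flow: 42 L/min ÷ 60 = 0.7 L/s.
Equation of motion (constant flow): PIP = Vt/C + R·V̇ + PEEP.
PIP = 645/79.6 + 3.4×0.7 + 5 = 8.103 + 2.38 + 5 = 15.483 cmH2O.

15.5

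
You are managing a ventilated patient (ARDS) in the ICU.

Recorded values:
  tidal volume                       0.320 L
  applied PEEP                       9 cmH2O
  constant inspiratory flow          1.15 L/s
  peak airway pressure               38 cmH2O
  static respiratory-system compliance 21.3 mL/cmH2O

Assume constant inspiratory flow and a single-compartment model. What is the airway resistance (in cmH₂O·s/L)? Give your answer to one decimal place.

12.2

Equation of motion (constant flow): PIP = Vt/C + R·V̇ + PEEP.
R·V̇ = PIP − Vt/C − PEEP = 38 − 320/21.3 − 9 = 38 − 15.023 − 9 = 13.977 cmH2O.
R = 13.977 / 1.15 = 12.154 cmH2O·s/L.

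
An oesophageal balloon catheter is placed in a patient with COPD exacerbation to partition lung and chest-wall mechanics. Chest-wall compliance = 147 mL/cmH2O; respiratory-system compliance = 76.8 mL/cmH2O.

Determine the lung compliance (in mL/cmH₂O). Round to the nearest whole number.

1/CL = 1/Crs − 1/Ccw.
1/CL = 1/76.8 − 1/147 = 0.006218.
CL = 160.82 mL/cmH2O.

161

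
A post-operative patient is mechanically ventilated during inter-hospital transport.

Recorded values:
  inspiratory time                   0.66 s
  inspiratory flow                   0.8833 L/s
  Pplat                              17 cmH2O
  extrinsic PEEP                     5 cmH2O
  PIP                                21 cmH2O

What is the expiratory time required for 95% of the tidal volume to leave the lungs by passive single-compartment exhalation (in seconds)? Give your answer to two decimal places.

0.66

Vt = flow × Ti = 0.8833 L/s × 0.66 s × 1000 mL/L = 582.98 mL.
R = (PIP − Pplat)/V̇ = (21 − 17) / 0.8833 = 4.0/0.8833 = 4.528 cmH2O·s/L.
C = Vt/(Pplat − PEEP) = 582.98 / (17 − 5) = 582.98/12.0 = 48.582 mL/cmH2O.
τ = R × C = 4.528 × 0.04858 L/cmH2O = 0.22 s.
t = −τ·ln(1 − 0.95) = −0.22·ln(0.05) = 0.6591 s.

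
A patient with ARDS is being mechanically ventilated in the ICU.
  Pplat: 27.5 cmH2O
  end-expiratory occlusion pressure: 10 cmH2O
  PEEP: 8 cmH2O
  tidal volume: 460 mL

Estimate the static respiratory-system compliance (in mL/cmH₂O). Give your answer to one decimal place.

End-expiratory occlusion gives total PEEP = 10 cmH2O (intrinsic PEEP = 10 − 8 = 2). Use total PEEP for the elastic gradient.
Cstat = Vt / (Pplat − PEEPtotal) = 460 / (27.5 − 10) = 460 / 17.5 = 26.286 mL/cmH2O.

26.3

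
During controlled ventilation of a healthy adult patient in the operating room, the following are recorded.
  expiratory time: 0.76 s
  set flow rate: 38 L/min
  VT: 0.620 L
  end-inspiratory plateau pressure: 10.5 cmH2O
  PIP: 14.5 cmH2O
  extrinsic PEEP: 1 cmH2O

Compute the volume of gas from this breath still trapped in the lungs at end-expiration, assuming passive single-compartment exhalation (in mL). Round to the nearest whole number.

Flow: 38 L/min ÷ 60 = 0.6333 L/s.
R = (PIP − Pplat)/V̇ = (14.5 − 10.5) / 0.6333 = 4.0/0.6333 = 6.316 cmH2O·s/L.
C = Vt/(Pplat − PEEP) = 620.0 / (10.5 − 1) = 620.0/9.5 = 65.263 mL/cmH2O.
τ = R × C = 6.316 × 0.06526 L/cmH2O = 0.4122 s.
Fraction remaining = e^(−Te/τ) = e^(−0.76/0.4122) = 0.1582.
Trapped volume = 620.0 × 0.1582 = 98.084 mL.

98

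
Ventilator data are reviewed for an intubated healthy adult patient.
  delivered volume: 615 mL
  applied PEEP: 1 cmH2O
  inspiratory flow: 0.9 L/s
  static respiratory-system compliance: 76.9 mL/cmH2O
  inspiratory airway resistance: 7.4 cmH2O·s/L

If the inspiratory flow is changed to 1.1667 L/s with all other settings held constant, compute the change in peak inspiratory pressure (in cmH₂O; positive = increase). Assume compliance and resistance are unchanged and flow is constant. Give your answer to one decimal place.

PIP = Vt/C + R·V̇ + PEEP (constant-flow equation of motion).
Only the resistive term changes: ΔPIP = R × ΔV̇ = 7.4 × (1.1667 − 0.9) = 7.4 × 0.2667 = 1.974 cmH2O.

2.0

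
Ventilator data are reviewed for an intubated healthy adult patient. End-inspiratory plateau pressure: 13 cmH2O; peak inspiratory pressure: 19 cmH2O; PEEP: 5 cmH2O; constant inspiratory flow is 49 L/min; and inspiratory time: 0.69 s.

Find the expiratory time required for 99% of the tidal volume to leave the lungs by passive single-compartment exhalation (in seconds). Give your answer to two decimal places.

Flow: 49 L/min ÷ 60 = 0.8167 L/s.
Vt = flow × Ti = 0.8167 L/s × 0.69 s × 1000 mL/L = 563.52 mL.
R = (PIP − Pplat)/V̇ = (19 − 13) / 0.8167 = 6.0/0.8167 = 7.347 cmH2O·s/L.
C = Vt/(Pplat − PEEP) = 563.52 / (13 − 5) = 563.52/8.0 = 70.44 mL/cmH2O.
τ = R × C = 7.347 × 0.07044 L/cmH2O = 0.5175 s.
t = −τ·ln(1 − 0.99) = −0.5175·ln(0.01) = 2.383 s.

2.38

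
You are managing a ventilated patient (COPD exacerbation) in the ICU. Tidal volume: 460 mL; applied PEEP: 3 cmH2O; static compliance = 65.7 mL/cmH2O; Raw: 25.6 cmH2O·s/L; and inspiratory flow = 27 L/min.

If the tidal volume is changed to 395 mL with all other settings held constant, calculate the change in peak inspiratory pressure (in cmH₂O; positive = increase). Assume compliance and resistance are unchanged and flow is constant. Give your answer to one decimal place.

PIP = Vt/C + R·V̇ + PEEP (constant-flow equation of motion).
Only the elastic term changes: ΔPIP = ΔVt / C = (395 − 460) / 65.7 = -0.9893 cmH2O.

-1.0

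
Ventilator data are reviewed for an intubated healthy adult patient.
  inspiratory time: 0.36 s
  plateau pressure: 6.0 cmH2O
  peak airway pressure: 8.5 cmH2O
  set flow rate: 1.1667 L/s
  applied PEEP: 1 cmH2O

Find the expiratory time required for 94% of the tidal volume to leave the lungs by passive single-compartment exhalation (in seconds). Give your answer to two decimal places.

0.51

Vt = flow × Ti = 1.1667 L/s × 0.36 s × 1000 mL/L = 420.01 mL.
R = (PIP − Pplat)/V̇ = (8.5 − 6.0) / 1.1667 = 2.5/1.1667 = 2.143 cmH2O·s/L.
C = Vt/(Pplat − PEEP) = 420.01 / (6.0 − 1) = 420.01/5.0 = 84.002 mL/cmH2O.
τ = R × C = 2.143 × 0.084 L/cmH2O = 0.18 s.
t = −τ·ln(1 − 0.94) = −0.18·ln(0.06) = 0.5064 s.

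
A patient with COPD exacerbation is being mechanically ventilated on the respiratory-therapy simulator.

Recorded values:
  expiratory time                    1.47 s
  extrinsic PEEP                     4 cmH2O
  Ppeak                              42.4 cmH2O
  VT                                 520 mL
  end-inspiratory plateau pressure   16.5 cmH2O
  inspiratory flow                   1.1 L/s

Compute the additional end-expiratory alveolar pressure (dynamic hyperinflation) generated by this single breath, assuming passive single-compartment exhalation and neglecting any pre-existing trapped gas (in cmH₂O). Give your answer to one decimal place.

2.8

R = (PIP − Pplat)/V̇ = (42.4 − 16.5) / 1.1 = 25.9/1.1 = 23.545 cmH2O·s/L.
C = Vt/(Pplat − PEEP) = 520.0 / (16.5 − 4) = 520.0/12.5 = 41.6 mL/cmH2O.
τ = R × C = 23.545 × 0.0416 L/cmH2O = 0.9795 s.
Fraction remaining = e^(−Te/τ) = e^(−1.47/0.9795) = 0.223; trapped volume = 520.0 × 0.223 = 115.96 mL.
Additional alveolar pressure from trapping ≈ V_trapped / C = 115.96 / 41.6 = 2.788 cmH2O.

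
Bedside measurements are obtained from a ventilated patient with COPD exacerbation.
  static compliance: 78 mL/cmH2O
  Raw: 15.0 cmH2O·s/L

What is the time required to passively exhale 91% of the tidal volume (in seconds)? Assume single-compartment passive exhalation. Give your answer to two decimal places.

2.82

τ = R × C = 15.0 × 78 mL/cmH2O = 15.0 × 0.078 L/cmH2O = 1.17 s.
Exhaled fraction f = 1 − e^(−t/τ) → t = −τ·ln(1 − f) = −1.17·ln(0.09) = 2.817 s.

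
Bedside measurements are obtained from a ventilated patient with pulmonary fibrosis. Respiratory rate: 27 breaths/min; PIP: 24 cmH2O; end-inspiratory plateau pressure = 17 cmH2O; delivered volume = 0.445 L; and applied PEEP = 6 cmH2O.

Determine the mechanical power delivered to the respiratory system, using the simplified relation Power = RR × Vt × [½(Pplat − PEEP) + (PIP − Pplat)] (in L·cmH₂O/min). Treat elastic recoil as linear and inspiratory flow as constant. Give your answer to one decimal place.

150.2

Per-breath work = Vt × [½(Pplat−PEEP) + (PIP−Pplat)] = 0.445 × [0.5×11.0 + 7.0] = 0.445 × 12.5 = 5.563 L·cmH2O.
Power = 27 × 5.563 = 150.2 L·cmH2O/min.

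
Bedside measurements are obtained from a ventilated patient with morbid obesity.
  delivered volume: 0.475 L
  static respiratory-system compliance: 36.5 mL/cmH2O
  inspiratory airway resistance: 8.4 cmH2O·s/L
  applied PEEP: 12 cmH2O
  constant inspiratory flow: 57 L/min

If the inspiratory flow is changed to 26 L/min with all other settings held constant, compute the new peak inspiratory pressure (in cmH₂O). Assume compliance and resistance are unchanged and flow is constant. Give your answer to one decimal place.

28.7

Flow: 57 L/min ÷ 60 = 0.95 L/s.
New flow: 26 L/min ÷ 60 = 0.4333 L/s.
PIP = Vt/C + R·V̇ + PEEP (constant-flow equation of motion).
Only the resistive term changes: ΔPIP = R × ΔV̇ = 8.4 × (0.4333 − 0.95) = 8.4 × -0.5167 = -4.34 cmH2O.
Original PIP = 475/36.5 + 8.4×0.95 + 12 = 32.994 cmH2O; new PIP = 32.994 + (-4.34) = 28.654 cmH2O.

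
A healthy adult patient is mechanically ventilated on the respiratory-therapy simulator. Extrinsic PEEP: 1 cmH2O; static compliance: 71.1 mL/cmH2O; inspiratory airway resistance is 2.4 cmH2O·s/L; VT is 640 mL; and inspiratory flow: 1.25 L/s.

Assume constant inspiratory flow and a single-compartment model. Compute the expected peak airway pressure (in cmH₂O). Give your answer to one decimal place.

13.0

Equation of motion (constant flow): PIP = Vt/C + R·V̇ + PEEP.
PIP = 640/71.1 + 2.4×1.25 + 1 = 9.001 + 3.0 + 1 = 13.001 cmH2O.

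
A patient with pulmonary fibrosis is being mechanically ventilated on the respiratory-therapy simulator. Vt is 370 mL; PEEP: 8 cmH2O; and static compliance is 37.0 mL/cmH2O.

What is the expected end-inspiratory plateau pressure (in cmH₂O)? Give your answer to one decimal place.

18.0

Pplat = PEEP + Vt / Cstat = 8 + 370 / 37.0 = 8 + 10.0 = 18.0 cmH2O.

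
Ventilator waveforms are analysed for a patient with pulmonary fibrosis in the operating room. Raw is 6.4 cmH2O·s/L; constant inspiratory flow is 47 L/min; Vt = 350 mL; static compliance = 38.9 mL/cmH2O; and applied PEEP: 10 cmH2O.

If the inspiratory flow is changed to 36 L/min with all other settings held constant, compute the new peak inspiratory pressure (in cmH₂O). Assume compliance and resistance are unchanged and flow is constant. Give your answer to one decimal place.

Flow: 47 L/min ÷ 60 = 0.7833 L/s.
New flow: 36 L/min ÷ 60 = 0.6 L/s.
PIP = Vt/C + R·V̇ + PEEP (constant-flow equation of motion).
Only the resistive term changes: ΔPIP = R × ΔV̇ = 6.4 × (0.6 − 0.7833) = 6.4 × -0.1833 = -1.173 cmH2O.
Original PIP = 350/38.9 + 6.4×0.7833 + 10 = 24.011 cmH2O; new PIP = 24.011 + (-1.173) = 22.838 cmH2O.

22.8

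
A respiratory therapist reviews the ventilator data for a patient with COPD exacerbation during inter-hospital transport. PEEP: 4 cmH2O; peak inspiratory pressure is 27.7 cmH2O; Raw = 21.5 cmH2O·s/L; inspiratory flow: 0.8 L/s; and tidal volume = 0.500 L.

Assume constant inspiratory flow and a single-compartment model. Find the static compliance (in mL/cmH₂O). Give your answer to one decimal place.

76.9

Equation of motion (constant flow): PIP = Vt/C + R·V̇ + PEEP.
Vt/C = PIP − R·V̇ − PEEP = 27.7 − 21.5×0.8 − 4 = 27.7 − 17.2 − 4 = 6.5 cmH2O.
C = Vt / 6.5 = 500 / 6.5 = 76.923 mL/cmH2O.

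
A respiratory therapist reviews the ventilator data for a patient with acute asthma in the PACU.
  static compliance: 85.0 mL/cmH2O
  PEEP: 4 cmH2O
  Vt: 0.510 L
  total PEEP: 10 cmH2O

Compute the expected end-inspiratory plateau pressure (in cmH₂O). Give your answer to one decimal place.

End-expiratory occlusion gives total PEEP = 10 cmH2O (intrinsic PEEP = 10 − 4 = 6). Use total PEEP for the elastic gradient.
Pplat = PEEPtotal + Vt / Cstat = 10 + 510 / 85.0 = 10 + 6.0 = 16.0 cmH2O.

16.0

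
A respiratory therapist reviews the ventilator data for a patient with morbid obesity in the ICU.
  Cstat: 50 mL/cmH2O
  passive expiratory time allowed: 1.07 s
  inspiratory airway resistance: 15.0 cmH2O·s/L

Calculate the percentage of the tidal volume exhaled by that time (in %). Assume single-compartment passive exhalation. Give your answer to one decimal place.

76.0

τ = R × C = 15.0 × 50 mL/cmH2O = 15.0 × 0.050 L/cmH2O = 0.75 s.
Passive exhalation: V(t)/V₀ = e^(−t/τ) = e^(−1.07/0.75) = 0.2401.
Fraction exhaled = 1 − 0.2401 = 0.7599 → 75.99%.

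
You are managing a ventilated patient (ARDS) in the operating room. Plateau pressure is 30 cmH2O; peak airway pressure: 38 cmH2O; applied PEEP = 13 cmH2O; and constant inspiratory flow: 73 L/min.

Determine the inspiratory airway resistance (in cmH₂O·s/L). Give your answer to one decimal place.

6.6

Flow: 73 L/min ÷ 60 = 1.2167 L/s.
Raw = (PIP − Pplat) / flow = (38 − 30) / 1.2167 = 8.0 / 1.2167 = 6.575 cmH2O·s/L.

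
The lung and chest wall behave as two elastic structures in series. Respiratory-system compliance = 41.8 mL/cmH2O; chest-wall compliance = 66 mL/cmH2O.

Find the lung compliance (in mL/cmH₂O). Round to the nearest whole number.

1/CL = 1/Crs − 1/Ccw.
1/CL = 1/41.8 − 1/66 = 0.008772.
CL = 114.0 mL/cmH2O.

114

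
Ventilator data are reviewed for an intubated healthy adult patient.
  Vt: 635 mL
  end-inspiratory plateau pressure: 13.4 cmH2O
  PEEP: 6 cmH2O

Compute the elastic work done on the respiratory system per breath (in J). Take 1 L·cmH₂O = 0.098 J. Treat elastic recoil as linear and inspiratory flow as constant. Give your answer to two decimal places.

0.23

Elastic work ≈ ½ × (Pplat − PEEP) × Vt = 0.5 × (13.4 − 6) × 0.635 L = 0.5 × 7.4 × 0.635 = 2.35 L·cmH2O.
× 0.098 J/(L·cmH2O) → 0.2303 J.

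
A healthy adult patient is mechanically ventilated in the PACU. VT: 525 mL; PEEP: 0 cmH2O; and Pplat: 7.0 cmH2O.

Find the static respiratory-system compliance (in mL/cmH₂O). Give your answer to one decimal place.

Cstat = Vt / (Pplat − PEEP) = 525 / (7.0 − 0) = 525 / 7.0 = 75.0 mL/cmH2O.

75.0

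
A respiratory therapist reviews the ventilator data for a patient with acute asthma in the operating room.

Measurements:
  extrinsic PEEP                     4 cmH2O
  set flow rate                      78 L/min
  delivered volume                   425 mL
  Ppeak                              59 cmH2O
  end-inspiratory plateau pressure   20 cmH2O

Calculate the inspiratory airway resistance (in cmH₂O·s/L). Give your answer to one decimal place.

Flow: 78 L/min ÷ 60 = 1.3 L/s.
Raw = (PIP − Pplat) / flow = (59 − 20) / 1.3 = 39.0 / 1.3 = 30.0 cmH2O·s/L.

30.0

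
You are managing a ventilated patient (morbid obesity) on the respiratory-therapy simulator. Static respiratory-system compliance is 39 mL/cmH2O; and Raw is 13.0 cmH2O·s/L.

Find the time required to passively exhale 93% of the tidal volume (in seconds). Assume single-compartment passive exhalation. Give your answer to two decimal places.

1.35

τ = R × C = 13.0 × 39 mL/cmH2O = 13.0 × 0.039 L/cmH2O = 0.507 s.
Exhaled fraction f = 1 − e^(−t/τ) → t = −τ·ln(1 − f) = −0.507·ln(0.07) = 1.348 s.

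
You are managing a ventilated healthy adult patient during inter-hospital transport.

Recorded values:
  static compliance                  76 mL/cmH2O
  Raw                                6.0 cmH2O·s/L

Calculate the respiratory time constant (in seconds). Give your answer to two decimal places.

τ = R × C = 6.0 × 76 mL/cmH2O = 6.0 × 0.076 L/cmH2O = 0.456 s.

0.46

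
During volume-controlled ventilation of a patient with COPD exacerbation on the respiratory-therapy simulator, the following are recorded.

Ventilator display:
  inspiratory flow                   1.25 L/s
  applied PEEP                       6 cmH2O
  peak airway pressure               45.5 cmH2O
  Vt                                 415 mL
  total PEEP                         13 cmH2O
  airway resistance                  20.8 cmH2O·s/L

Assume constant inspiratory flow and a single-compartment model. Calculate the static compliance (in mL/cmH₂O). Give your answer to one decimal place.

63.8

Total PEEP = 13 cmH2O (set 6 + intrinsic 7); this is the baseline alveolar pressure.
Equation of motion (constant flow): PIP = Vt/C + R·V̇ + PEEP.
Vt/C = PIP − R·V̇ − PEEP = 45.5 − 20.8×1.25 − 13 = 45.5 − 26.0 − 13 = 6.5 cmH2O.
C = Vt / 6.5 = 415 / 6.5 = 63.846 mL/cmH2O.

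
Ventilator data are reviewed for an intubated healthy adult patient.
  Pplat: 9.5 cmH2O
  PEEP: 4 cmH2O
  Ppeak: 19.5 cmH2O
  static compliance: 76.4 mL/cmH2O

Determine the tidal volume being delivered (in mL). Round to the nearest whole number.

420

Vt = Cstat × (Pplat − PEEP) = 76.4 × (9.5 − 4) = 76.4 × 5.5 = 420.2 mL.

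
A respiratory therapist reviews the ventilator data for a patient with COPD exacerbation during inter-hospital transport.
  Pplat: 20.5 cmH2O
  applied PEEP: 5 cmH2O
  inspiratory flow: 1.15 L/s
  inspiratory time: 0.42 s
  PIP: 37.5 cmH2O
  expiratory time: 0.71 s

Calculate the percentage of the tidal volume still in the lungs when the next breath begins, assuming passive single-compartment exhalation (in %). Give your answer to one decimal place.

Vt = flow × Ti = 1.15 L/s × 0.42 s × 1000 mL/L = 483.0 mL.
R = (PIP − Pplat)/V̇ = (37.5 − 20.5) / 1.15 = 17.0/1.15 = 14.783 cmH2O·s/L.
C = Vt/(Pplat − PEEP) = 483.0 / (20.5 − 5) = 483.0/15.5 = 31.161 mL/cmH2O.
τ = R × C = 14.783 × 0.03116 L/cmH2O = 0.4606 s.
Fraction remaining at end-expiration = e^(−Te/τ) = e^(−0.71/0.4606) = 0.2141 → 21.41%.

21.4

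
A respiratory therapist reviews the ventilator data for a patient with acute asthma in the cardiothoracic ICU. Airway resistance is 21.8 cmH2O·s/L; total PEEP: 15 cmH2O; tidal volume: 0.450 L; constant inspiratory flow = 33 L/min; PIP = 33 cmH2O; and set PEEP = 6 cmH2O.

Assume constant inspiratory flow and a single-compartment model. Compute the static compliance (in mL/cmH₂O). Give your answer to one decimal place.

74.9

Flow: 33 L/min ÷ 60 = 0.55 L/s.
Total PEEP = 15 cmH2O (set 6 + intrinsic 9); this is the baseline alveolar pressure.
Equation of motion (constant flow): PIP = Vt/C + R·V̇ + PEEP.
Vt/C = PIP − R·V̇ − PEEP = 33 − 21.8×0.55 − 15 = 33 − 11.99 − 15 = 6.01 cmH2O.
C = Vt / 6.01 = 450 / 6.01 = 74.875 mL/cmH2O.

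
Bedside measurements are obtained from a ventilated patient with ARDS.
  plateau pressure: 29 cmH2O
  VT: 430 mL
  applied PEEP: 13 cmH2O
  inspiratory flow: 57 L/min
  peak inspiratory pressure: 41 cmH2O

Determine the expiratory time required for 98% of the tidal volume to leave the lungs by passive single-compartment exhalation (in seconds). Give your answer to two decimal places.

1.33

Flow: 57 L/min ÷ 60 = 0.95 L/s.
R = (PIP − Pplat)/V̇ = (41 − 29) / 0.95 = 12.0/0.95 = 12.632 cmH2O·s/L.
C = Vt/(Pplat − PEEP) = 430.0 / (29 − 13) = 430.0/16.0 = 26.875 mL/cmH2O.
τ = R × C = 12.632 × 0.02688 L/cmH2O = 0.3395 s.
t = −τ·ln(1 − 0.98) = −0.3395·ln(0.02) = 1.328 s.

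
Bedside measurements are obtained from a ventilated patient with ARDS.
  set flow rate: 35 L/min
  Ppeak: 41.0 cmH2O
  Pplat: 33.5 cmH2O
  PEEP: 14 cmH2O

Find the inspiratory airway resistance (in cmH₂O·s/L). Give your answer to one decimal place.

12.9

Flow: 35 L/min ÷ 60 = 0.5833 L/s.
Raw = (PIP − Pplat) / flow = (41.0 − 33.5) / 0.5833 = 7.5 / 0.5833 = 12.858 cmH2O·s/L.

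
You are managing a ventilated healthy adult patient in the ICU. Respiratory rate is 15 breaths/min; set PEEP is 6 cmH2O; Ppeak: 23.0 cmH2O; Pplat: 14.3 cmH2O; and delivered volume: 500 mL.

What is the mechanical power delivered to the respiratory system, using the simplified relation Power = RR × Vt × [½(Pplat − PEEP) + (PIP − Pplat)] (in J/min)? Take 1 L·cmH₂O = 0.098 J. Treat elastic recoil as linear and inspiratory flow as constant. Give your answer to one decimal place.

Per-breath work = Vt × [½(Pplat−PEEP) + (PIP−Pplat)] = 0.500 × [0.5×8.3 + 8.7] = 0.500 × 12.85 = 6.425 L·cmH2O.
Power = 15 × 6.425 = 96.375 L·cmH2O/min.
× 0.098 J/(L·cmH2O) → 9.445 J/min.

9.4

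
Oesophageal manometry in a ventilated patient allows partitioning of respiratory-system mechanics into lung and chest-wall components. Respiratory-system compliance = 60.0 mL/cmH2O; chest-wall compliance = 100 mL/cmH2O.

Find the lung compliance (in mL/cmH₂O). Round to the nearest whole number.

150

1/CL = 1/Crs − 1/Ccw.
1/CL = 1/60.0 − 1/100 = 0.006667.
CL = 149.99 mL/cmH2O.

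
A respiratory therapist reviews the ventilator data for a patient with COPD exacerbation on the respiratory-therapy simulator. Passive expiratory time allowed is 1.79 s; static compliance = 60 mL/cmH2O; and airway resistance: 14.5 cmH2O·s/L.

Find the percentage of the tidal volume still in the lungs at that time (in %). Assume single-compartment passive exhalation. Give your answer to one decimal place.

τ = R × C = 14.5 × 60 mL/cmH2O = 14.5 × 0.060 L/cmH2O = 0.87 s.
Passive exhalation: V(t)/V₀ = e^(−t/τ) = e^(−1.79/0.87) = 0.1278.
Fraction remaining = 0.1278 → 12.78%.

12.8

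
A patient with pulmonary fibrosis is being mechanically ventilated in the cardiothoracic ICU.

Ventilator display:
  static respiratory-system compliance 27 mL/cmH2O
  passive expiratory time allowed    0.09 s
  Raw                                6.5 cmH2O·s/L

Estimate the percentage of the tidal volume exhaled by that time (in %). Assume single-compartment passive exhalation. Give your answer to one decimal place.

τ = R × C = 6.5 × 27 mL/cmH2O = 6.5 × 0.027 L/cmH2O = 0.1755 s.
Passive exhalation: V(t)/V₀ = e^(−t/τ) = e^(−0.09/0.1755) = 0.5988.
Fraction exhaled = 1 − 0.5988 = 0.4012 → 40.12%.

40.1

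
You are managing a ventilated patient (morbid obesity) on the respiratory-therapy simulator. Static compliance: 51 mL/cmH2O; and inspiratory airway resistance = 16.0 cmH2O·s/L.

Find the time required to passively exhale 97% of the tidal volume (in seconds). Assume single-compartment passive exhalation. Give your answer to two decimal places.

2.86

τ = R × C = 16.0 × 51 mL/cmH2O = 16.0 × 0.051 L/cmH2O = 0.816 s.
Exhaled fraction f = 1 − e^(−t/τ) → t = −τ·ln(1 − f) = −0.816·ln(0.03) = 2.861 s.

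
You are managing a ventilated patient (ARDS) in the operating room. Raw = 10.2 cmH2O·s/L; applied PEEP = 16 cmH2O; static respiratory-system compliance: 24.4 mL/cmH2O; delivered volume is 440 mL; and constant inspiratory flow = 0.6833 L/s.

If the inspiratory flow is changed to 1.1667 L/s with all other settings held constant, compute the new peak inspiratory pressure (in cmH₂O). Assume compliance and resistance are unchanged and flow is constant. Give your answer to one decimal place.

PIP = Vt/C + R·V̇ + PEEP (constant-flow equation of motion).
Only the resistive term changes: ΔPIP = R × ΔV̇ = 10.2 × (1.1667 − 0.6833) = 10.2 × 0.4834 = 4.931 cmH2O.
Original PIP = 440/24.4 + 10.2×0.6833 + 16 = 41.002 cmH2O; new PIP = 41.002 + (4.931) = 45.933 cmH2O.

45.9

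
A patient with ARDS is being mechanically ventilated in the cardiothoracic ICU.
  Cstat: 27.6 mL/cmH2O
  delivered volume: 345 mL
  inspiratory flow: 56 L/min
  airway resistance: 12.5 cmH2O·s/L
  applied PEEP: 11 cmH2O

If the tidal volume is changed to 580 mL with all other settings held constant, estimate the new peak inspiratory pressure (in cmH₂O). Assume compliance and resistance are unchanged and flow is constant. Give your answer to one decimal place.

Flow: 56 L/min ÷ 60 = 0.9333 L/s.
PIP = Vt/C + R·V̇ + PEEP (constant-flow equation of motion).
Only the elastic term changes: ΔPIP = ΔVt / C = (580 − 345) / 27.6 = 8.514 cmH2O.
Original PIP = 345/27.6 + 12.5×0.9333 + 11 = 35.166 cmH2O; new PIP = 35.166 + (8.514) = 43.68 cmH2O.

43.7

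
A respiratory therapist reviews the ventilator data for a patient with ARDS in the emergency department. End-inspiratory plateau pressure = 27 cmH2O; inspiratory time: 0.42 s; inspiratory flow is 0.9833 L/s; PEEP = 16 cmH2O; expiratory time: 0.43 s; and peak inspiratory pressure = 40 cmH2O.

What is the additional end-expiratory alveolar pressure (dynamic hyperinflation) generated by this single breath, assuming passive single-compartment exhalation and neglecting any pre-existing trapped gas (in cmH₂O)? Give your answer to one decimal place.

4.6

Vt = flow × Ti = 0.9833 L/s × 0.42 s × 1000 mL/L = 412.99 mL.
R = (PIP − Pplat)/V̇ = (40 − 27) / 0.9833 = 13.0/0.9833 = 13.221 cmH2O·s/L.
C = Vt/(Pplat − PEEP) = 412.99 / (27 − 16) = 412.99/11.0 = 37.545 mL/cmH2O.
τ = R × C = 13.221 × 0.03755 L/cmH2O = 0.4964 s.
Fraction remaining = e^(−Te/τ) = e^(−0.43/0.4964) = 0.4205; trapped volume = 412.99 × 0.4205 = 173.66 mL.
Additional alveolar pressure from trapping ≈ V_trapped / C = 173.66 / 37.545 = 4.625 cmH2O.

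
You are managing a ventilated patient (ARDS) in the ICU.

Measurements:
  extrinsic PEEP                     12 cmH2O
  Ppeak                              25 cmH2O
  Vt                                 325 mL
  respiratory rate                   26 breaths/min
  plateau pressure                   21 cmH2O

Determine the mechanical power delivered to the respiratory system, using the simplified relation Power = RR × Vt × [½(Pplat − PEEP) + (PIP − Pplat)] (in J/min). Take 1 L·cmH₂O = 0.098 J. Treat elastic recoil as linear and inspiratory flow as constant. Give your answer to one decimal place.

Per-breath work = Vt × [½(Pplat−PEEP) + (PIP−Pplat)] = 0.325 × [0.5×9.0 + 4.0] = 0.325 × 8.5 = 2.763 L·cmH2O.
Power = 26 × 2.763 = 71.838 L·cmH2O/min.
× 0.098 J/(L·cmH2O) → 7.04 J/min.

7.0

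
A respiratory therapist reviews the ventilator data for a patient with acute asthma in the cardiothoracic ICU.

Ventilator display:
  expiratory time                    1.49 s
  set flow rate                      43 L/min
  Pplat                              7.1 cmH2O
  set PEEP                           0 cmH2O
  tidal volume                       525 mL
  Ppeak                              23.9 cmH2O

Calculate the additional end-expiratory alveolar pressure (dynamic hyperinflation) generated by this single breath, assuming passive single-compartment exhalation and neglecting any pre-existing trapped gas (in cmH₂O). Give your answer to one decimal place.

Flow: 43 L/min ÷ 60 = 0.7167 L/s.
R = (PIP − Pplat)/V̇ = (23.9 − 7.1) / 0.7167 = 16.8/0.7167 = 23.441 cmH2O·s/L.
C = Vt/(Pplat − PEEP) = 525.0 / (7.1 − 0) = 525.0/7.1 = 73.944 mL/cmH2O.
τ = R × C = 23.441 × 0.07394 L/cmH2O = 1.733 s.
Fraction remaining = e^(−Te/τ) = e^(−1.49/1.733) = 0.4233; trapped volume = 525.0 × 0.4233 = 222.23 mL.
Additional alveolar pressure from trapping ≈ V_trapped / C = 222.23 / 73.944 = 3.005 cmH2O.

3.0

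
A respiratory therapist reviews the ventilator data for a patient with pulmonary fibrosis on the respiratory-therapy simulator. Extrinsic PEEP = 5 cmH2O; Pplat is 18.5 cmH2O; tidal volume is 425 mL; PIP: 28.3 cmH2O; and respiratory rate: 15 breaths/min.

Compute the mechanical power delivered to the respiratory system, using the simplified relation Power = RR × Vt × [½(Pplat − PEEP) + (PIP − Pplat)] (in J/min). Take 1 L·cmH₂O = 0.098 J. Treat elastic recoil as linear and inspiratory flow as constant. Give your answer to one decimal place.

Per-breath work = Vt × [½(Pplat−PEEP) + (PIP−Pplat)] = 0.425 × [0.5×13.5 + 9.8] = 0.425 × 16.55 = 7.034 L·cmH2O.
Power = 15 × 7.034 = 105.51 L·cmH2O/min.
× 0.098 J/(L·cmH2O) → 10.34 J/min.

10.3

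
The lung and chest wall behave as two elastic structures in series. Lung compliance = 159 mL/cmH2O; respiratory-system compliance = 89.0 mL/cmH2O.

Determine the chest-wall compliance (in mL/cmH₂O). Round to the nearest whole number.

1/Ccw = 1/Crs − 1/CL.
1/Ccw = 1/89.0 − 1/159 = 0.004947.
Ccw = 202.14 mL/cmH2O.

202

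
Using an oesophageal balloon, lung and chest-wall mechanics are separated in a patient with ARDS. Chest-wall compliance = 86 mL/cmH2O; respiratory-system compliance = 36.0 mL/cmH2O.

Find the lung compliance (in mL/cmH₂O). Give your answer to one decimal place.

61.9

1/CL = 1/Crs − 1/Ccw.
1/CL = 1/36.0 − 1/86 = 0.01615.
CL = 61.92 mL/cmH2O.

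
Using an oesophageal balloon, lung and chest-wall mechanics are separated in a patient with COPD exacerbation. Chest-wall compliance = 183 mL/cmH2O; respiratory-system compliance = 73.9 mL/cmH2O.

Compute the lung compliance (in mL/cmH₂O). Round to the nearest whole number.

124

1/CL = 1/Crs − 1/Ccw.
1/CL = 1/73.9 − 1/183 = 0.008067.
CL = 123.96 mL/cmH2O.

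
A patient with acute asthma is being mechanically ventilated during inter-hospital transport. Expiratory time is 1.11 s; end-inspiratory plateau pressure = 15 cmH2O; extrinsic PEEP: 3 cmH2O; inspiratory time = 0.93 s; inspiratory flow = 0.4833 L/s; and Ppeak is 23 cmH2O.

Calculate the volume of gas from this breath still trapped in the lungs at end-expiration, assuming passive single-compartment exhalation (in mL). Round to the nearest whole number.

75

Vt = flow × Ti = 0.4833 L/s × 0.93 s × 1000 mL/L = 449.47 mL.
R = (PIP − Pplat)/V̇ = (23 − 15) / 0.4833 = 8.0/0.4833 = 16.553 cmH2O·s/L.
C = Vt/(Pplat − PEEP) = 449.47 / (15 − 3) = 449.47/12.0 = 37.456 mL/cmH2O.
τ = R × C = 16.553 × 0.03746 L/cmH2O = 0.6201 s.
Fraction remaining = e^(−Te/τ) = e^(−1.11/0.6201) = 0.167.
Trapped volume = 449.47 × 0.167 = 75.061 mL.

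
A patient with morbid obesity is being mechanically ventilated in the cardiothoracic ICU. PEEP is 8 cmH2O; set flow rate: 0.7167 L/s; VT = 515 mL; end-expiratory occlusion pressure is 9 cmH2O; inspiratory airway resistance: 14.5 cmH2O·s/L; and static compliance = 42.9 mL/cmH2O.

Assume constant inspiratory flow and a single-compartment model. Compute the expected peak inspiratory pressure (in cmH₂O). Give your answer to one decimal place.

Total PEEP = 9 cmH2O (set 8 + intrinsic 1); this is the baseline alveolar pressure.
Equation of motion (constant flow): PIP = Vt/C + R·V̇ + PEEP.
PIP = 515/42.9 + 14.5×0.7167 + 9 = 12.005 + 10.392 + 9 = 31.397 cmH2O.

31.4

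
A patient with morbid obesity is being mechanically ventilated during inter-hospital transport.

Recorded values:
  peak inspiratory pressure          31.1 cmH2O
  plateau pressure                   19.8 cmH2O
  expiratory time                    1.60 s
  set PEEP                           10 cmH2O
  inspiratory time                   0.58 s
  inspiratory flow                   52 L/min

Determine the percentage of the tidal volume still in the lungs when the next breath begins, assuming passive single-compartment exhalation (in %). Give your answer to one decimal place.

Flow: 52 L/min ÷ 60 = 0.8667 L/s.
Vt = flow × Ti = 0.8667 L/s × 0.58 s × 1000 mL/L = 502.69 mL.
R = (PIP − Pplat)/V̇ = (31.1 − 19.8) / 0.8667 = 11.3/0.8667 = 13.038 cmH2O·s/L.
C = Vt/(Pplat − PEEP) = 502.69 / (19.8 − 10) = 502.69/9.8 = 51.295 mL/cmH2O.
τ = R × C = 13.038 × 0.0513 L/cmH2O = 0.6688 s.
Fraction remaining at end-expiration = e^(−Te/τ) = e^(−1.60/0.6688) = 0.09142 → 9.142%.

9.1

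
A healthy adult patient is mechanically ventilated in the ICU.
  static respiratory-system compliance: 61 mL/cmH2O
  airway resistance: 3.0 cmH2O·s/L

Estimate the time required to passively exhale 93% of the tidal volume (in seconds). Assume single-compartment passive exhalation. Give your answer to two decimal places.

τ = R × C = 3.0 × 61 mL/cmH2O = 3.0 × 0.061 L/cmH2O = 0.183 s.
Exhaled fraction f = 1 − e^(−t/τ) → t = −τ·ln(1 − f) = −0.183·ln(0.07) = 0.4866 s.

0.49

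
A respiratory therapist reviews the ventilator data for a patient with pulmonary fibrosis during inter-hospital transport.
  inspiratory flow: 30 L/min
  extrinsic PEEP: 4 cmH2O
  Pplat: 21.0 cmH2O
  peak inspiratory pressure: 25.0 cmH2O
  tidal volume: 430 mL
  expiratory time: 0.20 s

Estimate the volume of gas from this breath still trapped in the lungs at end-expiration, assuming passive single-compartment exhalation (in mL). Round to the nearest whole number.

160

Flow: 30 L/min ÷ 60 = 0.5 L/s.
R = (PIP − Pplat)/V̇ = (25.0 − 21.0) / 0.5 = 4.0/0.5 = 8.0 cmH2O·s/L.
C = Vt/(Pplat − PEEP) = 430.0 / (21.0 − 4) = 430.0/17.0 = 25.294 mL/cmH2O.
τ = R × C = 8.0 × 0.02529 L/cmH2O = 0.2023 s.
Fraction remaining = e^(−Te/τ) = e^(−0.20/0.2023) = 0.3721.
Trapped volume = 430.0 × 0.3721 = 160.0 mL.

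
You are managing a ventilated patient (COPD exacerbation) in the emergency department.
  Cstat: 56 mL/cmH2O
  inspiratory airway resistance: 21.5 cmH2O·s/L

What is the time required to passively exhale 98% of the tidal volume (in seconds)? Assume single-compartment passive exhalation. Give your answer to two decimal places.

4.71

τ = R × C = 21.5 × 56 mL/cmH2O = 21.5 × 0.056 L/cmH2O = 1.204 s.
Exhaled fraction f = 1 − e^(−t/τ) → t = −τ·ln(1 − f) = −1.204·ln(0.02) = 4.71 s.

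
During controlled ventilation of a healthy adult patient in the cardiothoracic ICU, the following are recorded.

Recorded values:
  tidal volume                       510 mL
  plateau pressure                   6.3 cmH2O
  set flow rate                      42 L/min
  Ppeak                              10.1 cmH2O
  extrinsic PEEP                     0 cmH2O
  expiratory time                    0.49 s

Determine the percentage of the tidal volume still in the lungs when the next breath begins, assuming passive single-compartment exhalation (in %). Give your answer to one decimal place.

32.8

Flow: 42 L/min ÷ 60 = 0.7 L/s.
R = (PIP − Pplat)/V̇ = (10.1 − 6.3) / 0.7 = 3.8/0.7 = 5.429 cmH2O·s/L.
C = Vt/(Pplat − PEEP) = 510.0 / (6.3 − 0) = 510.0/6.3 = 80.952 mL/cmH2O.
τ = R × C = 5.429 × 0.08095 L/cmH2O = 0.4395 s.
Fraction remaining at end-expiration = e^(−Te/τ) = e^(−0.49/0.4395) = 0.3279 → 32.79%.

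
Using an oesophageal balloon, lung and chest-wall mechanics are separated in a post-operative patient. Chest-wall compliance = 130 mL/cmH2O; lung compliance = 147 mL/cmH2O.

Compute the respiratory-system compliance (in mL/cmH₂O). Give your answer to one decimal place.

Lung and chest wall are elastances in series: 1/Crs = 1/CL + 1/Ccw.
1/Crs = 1/147 + 1/130 = 0.0145.
Crs = 68.966 mL/cmH2O.

69.0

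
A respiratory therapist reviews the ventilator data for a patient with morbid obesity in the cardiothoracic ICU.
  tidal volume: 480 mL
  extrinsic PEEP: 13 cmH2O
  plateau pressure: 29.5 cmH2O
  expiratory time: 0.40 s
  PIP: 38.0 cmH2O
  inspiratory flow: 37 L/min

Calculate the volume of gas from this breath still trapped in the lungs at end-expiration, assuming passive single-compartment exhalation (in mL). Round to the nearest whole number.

Flow: 37 L/min ÷ 60 = 0.6167 L/s.
R = (PIP − Pplat)/V̇ = (38.0 − 29.5) / 0.6167 = 8.5/0.6167 = 13.783 cmH2O·s/L.
C = Vt/(Pplat − PEEP) = 480.0 / (29.5 − 13) = 480.0/16.5 = 29.091 mL/cmH2O.
τ = R × C = 13.783 × 0.02909 L/cmH2O = 0.4009 s.
Fraction remaining = e^(−Te/τ) = e^(−0.40/0.4009) = 0.3687.
Trapped volume = 480.0 × 0.3687 = 176.98 mL.

177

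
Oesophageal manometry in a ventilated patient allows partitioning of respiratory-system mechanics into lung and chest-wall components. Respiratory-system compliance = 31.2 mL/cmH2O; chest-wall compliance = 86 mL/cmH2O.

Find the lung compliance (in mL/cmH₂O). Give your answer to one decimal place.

1/CL = 1/Crs − 1/Ccw.
1/CL = 1/31.2 − 1/86 = 0.02042.
CL = 48.972 mL/cmH2O.

49.0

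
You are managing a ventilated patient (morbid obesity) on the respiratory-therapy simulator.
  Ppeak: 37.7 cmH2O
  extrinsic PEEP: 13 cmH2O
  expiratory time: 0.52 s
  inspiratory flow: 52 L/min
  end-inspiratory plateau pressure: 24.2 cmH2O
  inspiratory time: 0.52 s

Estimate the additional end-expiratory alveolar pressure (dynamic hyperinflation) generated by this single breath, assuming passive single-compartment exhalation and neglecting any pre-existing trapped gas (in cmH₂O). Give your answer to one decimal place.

Flow: 52 L/min ÷ 60 = 0.8667 L/s.
Vt = flow × Ti = 0.8667 L/s × 0.52 s × 1000 mL/L = 450.68 mL.
R = (PIP − Pplat)/V̇ = (37.7 − 24.2) / 0.8667 = 13.5/0.8667 = 15.576 cmH2O·s/L.
C = Vt/(Pplat − PEEP) = 450.68 / (24.2 − 13) = 450.68/11.2 = 40.239 mL/cmH2O.
τ = R × C = 15.576 × 0.04024 L/cmH2O = 0.6268 s.
Fraction remaining = e^(−Te/τ) = e^(−0.52/0.6268) = 0.4362; trapped volume = 450.68 × 0.4362 = 196.59 mL.
Additional alveolar pressure from trapping ≈ V_trapped / C = 196.59 / 40.239 = 4.886 cmH2O.

4.9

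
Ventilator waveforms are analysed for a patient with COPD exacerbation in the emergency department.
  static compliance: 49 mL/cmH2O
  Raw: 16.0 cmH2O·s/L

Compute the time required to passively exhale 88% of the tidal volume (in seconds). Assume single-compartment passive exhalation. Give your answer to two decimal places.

τ = R × C = 16.0 × 49 mL/cmH2O = 16.0 × 0.049 L/cmH2O = 0.784 s.
Exhaled fraction f = 1 − e^(−t/τ) → t = −τ·ln(1 − f) = −0.784·ln(0.12) = 1.662 s.

1.66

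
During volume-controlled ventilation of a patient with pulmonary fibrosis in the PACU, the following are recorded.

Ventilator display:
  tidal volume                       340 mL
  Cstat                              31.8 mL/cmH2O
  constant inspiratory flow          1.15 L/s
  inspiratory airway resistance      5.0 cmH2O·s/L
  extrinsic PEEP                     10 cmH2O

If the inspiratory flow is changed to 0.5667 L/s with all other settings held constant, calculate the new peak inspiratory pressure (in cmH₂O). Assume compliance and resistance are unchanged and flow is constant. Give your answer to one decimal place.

23.5

PIP = Vt/C + R·V̇ + PEEP (constant-flow equation of motion).
Only the resistive term changes: ΔPIP = R × ΔV̇ = 5.0 × (0.5667 − 1.15) = 5.0 × -0.5833 = -2.917 cmH2O.
Original PIP = 340/31.8 + 5.0×1.15 + 10 = 26.442 cmH2O; new PIP = 26.442 + (-2.917) = 23.525 cmH2O.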